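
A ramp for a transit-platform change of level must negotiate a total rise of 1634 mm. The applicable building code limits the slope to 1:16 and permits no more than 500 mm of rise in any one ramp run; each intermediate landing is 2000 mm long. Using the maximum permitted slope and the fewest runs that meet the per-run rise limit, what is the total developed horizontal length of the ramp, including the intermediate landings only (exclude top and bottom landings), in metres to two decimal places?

At most 500 each: 1634/500 = 3.27, giving 4 ramp runs. That means 3 intermediate landings.
Ramp run (horizontal) at 1:16: 1634 × 16 = 26144 mm.
Intermediate landings: 3 × 2000 = 6000 mm.
Total developed length = 26144 + 6000 = 32144 mm.
= 32.14 m.

32.14 m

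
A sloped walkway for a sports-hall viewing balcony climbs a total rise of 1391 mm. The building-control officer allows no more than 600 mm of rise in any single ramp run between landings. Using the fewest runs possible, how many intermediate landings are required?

2 intermediate landings

1391 / 600 = 2.32, so 3 ramp runs are needed.
3 runs are separated by 2 intermediate landings.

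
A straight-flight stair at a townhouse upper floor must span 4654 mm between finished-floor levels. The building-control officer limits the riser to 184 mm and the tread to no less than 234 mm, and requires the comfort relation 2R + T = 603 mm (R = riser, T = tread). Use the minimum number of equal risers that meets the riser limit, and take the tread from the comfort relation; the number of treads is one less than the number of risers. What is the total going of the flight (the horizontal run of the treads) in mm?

⌈4654/184⌉ = 26 risers.
Riser R = 4654 / 26 = 179 mm, within the 184 mm limit.
From 2R + T = 603: T = 603 − 358 = 245 mm.
26 risers give 25 treads; going = 25 × 245 = 6125 mm.

6125 mm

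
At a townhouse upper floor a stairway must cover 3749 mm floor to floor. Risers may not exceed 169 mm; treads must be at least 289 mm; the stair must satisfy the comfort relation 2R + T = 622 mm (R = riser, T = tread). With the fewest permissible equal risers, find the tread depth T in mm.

3749 / 169 = 22.18, so 23 risers are needed.
R = 3749 ÷ 23 = 163 mm.
Tread T = 622 − 2 × 163 = 296 mm (≥ 289 mm).

296 mm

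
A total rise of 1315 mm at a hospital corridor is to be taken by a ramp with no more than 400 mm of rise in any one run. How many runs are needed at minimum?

⌈1315/400⌉ = 4 ramp runs.

4 runs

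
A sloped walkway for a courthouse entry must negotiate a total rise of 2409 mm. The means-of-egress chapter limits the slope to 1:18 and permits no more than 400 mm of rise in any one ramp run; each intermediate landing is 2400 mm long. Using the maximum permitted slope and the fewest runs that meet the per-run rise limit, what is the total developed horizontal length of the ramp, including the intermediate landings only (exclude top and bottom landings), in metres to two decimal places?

57.76 m

⌈2409/400⌉ = 7 ramp runs. That means 6 intermediate landings.
Ramp run (horizontal) at 1:18: 2409 × 18 = 43362 mm.
6 intermediate landings contribute 6 × 2400 = 14400 mm.
Developed length = 43362 + 14400 = 57762 mm.
= 57.76 m.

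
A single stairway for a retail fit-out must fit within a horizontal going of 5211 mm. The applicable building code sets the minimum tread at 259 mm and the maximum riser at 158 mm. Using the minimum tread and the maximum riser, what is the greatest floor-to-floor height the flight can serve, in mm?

3318 mm

Treads that fit: ⌊5211 / 259⌋ = 20.
Risers = treads + 1 = 21.
Maximum height = 21 × 158 = 3318 mm.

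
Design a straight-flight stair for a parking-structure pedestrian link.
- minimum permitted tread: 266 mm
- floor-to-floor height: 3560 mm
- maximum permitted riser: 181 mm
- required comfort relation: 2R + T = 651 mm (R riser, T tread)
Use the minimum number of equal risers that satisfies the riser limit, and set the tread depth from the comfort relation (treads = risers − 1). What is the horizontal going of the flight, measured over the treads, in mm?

5605 mm

At most 181 each: 3560/181 = 19.67, giving 20 risers.
R = 3560 ÷ 20 = 178 mm.
Tread T = 651 − 2 × 178 = 295 mm (≥ 266 mm).
Treads = 20 − 1 = 19; going = 19 × 295 = 5605 mm.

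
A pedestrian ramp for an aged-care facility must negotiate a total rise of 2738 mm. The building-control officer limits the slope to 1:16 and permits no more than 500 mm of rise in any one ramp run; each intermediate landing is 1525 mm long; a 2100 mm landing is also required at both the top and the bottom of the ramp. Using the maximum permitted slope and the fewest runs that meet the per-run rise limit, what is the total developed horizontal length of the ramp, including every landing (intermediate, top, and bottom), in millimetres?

⌈2738/500⌉ = 6 ramp runs. That means 5 intermediate landings.
Horizontal run for 2738 mm of rise at 1:16 is 2738 × 16 = 43808 mm.
5 intermediate landings contribute 5 × 1525 = 7625 mm.
Top and bottom landings: 2 × 2100 = 4200 mm.
Total = 43808 + 7625 + 4200 = 55633 mm.

55633 mm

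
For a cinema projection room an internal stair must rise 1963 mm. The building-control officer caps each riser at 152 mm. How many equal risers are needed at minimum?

⌈1963/152⌉ = 13 risers.

13 risers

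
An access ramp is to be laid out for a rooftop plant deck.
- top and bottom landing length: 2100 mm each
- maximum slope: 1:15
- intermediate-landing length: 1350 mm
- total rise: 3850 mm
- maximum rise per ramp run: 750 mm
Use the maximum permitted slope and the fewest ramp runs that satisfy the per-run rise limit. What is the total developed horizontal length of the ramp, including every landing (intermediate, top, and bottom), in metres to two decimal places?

3850 / 750 = 5.133 → round up to 6 ramp runs. That means 5 intermediate landings.
Ramp run (horizontal) at 1:15: 3850 × 15 = 57750 mm.
Intermediate landings: 5 × 1350 = 6750 mm.
Top and bottom landings: 2 × 2100 = 4200 mm.
Total = 57750 + 6750 + 4200 = 68700 mm.
= 68.70 m.

68.70 m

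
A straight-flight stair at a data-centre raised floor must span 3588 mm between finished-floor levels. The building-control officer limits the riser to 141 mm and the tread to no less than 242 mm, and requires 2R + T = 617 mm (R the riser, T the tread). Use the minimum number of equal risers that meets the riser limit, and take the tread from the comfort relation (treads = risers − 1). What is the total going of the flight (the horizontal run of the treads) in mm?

8525 mm

⌈3588/141⌉ = 26 risers.
R = 3588 ÷ 26 = 138 mm.
T = 617 − 2·138 = 341 mm, which satisfies the 242 mm minimum.
26 risers give 25 treads; going = 25 × 341 = 8525 mm.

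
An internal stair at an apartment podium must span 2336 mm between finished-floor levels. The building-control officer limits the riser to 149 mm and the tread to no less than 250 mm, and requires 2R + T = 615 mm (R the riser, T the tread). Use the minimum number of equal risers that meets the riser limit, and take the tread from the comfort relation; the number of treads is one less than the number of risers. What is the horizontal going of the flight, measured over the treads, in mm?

At most 149 each: 2336/149 = 15.68, giving 16 risers.
R = 2336 ÷ 16 = 146 mm.
From 2R + T = 615: T = 615 − 292 = 323 mm.
Going = (16 − 1) × 323 = 4845 mm.

4845 mm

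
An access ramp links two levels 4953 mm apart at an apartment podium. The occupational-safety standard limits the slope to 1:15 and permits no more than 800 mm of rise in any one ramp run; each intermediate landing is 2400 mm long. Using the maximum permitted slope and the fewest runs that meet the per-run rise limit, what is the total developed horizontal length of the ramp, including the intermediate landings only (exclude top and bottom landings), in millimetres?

88695 mm

4953 / 800 = 6.19, so 7 ramp runs are needed. That means 6 intermediate landings.
Horizontal run for 4953 mm of rise at 1:15 is 4953 × 15 = 74295 mm.
6 intermediate landings contribute 6 × 2400 = 14400 mm.
Developed length = 74295 + 14400 = 88695 mm.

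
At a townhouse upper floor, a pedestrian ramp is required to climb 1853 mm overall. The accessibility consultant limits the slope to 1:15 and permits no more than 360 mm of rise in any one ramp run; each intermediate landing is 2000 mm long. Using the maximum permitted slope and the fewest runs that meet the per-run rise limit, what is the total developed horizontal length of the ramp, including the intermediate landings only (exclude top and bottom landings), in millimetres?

37795 mm

1853 / 360 = 5.15, so 6 ramp runs are needed. That means 5 intermediate landings.
Ramp run (horizontal) at 1:15: 1853 × 15 = 27795 mm.
Intermediate landings: 5 × 2000 = 10000 mm.
Total developed length = 27795 + 10000 = 37795 mm.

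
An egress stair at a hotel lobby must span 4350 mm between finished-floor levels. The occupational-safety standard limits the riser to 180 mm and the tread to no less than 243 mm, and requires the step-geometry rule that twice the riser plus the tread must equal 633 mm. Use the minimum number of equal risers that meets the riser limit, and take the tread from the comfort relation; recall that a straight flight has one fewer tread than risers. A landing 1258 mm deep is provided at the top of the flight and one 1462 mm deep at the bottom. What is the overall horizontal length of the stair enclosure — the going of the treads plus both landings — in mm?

9560 mm

4350 / 180 = 24.167 → round up to 25 risers.
Each riser is 4350/25 = 174 mm (≤ 180 mm).
T = 633 − 2·174 = 285 mm, which satisfies the 243 mm minimum.
Treads = 25 − 1 = 24; going = 24 × 285 = 6840 mm.
Enclosure = 6840 + 1258 + 1462 = 9560 mm.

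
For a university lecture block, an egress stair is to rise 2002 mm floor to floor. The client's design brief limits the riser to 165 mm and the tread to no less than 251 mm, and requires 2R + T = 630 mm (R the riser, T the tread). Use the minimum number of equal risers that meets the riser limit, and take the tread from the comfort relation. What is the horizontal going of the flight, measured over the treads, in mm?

⌈2002/165⌉ = 13 risers.
R = 2002 ÷ 13 = 154 mm.
From 2R + T = 630: T = 630 − 308 = 322 mm.
Treads = 13 − 1 = 12; going = 12 × 322 = 3864 mm.

3864 mm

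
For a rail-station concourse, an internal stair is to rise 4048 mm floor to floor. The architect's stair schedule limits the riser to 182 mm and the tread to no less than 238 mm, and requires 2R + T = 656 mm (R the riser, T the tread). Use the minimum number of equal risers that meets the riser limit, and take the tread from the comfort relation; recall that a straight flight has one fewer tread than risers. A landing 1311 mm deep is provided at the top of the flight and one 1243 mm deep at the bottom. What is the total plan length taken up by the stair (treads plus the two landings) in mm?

At most 182 each: 4048/182 = 22.24, giving 23 risers.
R = 4048 ÷ 23 = 176 mm.
T = 656 − 2·176 = 304 mm, which satisfies the 238 mm minimum.
23 risers give 22 treads; going = 22 × 304 = 6688 mm.
Enclosure = 6688 + 1311 + 1243 = 9242 mm.

9242 mm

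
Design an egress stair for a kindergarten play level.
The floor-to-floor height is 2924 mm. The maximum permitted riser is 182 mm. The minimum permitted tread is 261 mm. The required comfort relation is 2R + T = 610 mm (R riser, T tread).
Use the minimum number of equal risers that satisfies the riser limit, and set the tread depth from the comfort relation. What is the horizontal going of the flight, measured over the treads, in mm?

2924 / 182 = 16.066 → round up to 17 risers.
Riser R = 2924 / 17 = 172 mm, within the 182 mm limit.
T = 610 − 2·172 = 266 mm, which satisfies the 261 mm minimum.
Going = (17 − 1) × 266 = 4256 mm.

4256 mm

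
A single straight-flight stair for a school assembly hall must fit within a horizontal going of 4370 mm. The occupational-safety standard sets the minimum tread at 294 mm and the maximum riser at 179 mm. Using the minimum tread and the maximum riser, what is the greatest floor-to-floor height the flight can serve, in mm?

4370 / 294 = 14.86, so 14 treads fit.
Risers = treads + 1 = 15.
Maximum height = 15 × 179 = 2685 mm.

2685 mm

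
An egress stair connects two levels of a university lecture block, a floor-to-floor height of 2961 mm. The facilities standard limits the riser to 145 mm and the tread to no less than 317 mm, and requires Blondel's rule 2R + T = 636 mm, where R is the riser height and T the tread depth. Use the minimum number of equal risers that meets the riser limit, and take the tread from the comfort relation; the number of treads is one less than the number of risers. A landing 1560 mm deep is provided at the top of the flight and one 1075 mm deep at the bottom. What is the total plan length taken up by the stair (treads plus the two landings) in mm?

At most 145 each: 2961/145 = 20.42, giving 21 risers.
Riser R = 2961 / 21 = 141 mm, within the 145 mm limit.
Tread T = 636 − 2 × 141 = 354 mm (≥ 317 mm).
Going = (21 − 1) × 354 = 7080 mm.
Add landings: 7080 + 1560 + 1075 = 9715 mm.

9715 mm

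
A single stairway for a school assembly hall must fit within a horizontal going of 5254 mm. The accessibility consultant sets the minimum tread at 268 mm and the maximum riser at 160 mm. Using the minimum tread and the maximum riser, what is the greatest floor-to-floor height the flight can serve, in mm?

3200 mm

Treads that fit: ⌊5254 / 268⌋ = 19.
Risers = treads + 1 = 20.
Maximum height = 20 × 160 = 3200 mm.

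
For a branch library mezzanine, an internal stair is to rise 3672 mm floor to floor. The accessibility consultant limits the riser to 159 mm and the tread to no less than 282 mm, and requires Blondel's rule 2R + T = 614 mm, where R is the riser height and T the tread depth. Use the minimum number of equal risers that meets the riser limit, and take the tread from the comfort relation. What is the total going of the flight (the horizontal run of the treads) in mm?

⌈3672/159⌉ = 24 risers.
R = 3672 ÷ 24 = 153 mm.
T = 614 − 2·153 = 308 mm, which satisfies the 282 mm minimum.
Going = (24 − 1) × 308 = 7084 mm.

7084 mm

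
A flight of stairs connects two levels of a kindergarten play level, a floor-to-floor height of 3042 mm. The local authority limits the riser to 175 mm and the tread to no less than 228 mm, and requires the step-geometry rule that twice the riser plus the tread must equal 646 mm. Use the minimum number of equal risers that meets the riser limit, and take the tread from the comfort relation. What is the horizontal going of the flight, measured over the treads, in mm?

3042 / 175 = 17.38, so 18 risers are needed.
Riser R = 3042 / 18 = 169 mm, within the 175 mm limit.
T = 646 − 2·169 = 308 mm, which satisfies the 228 mm minimum.
Going = (18 − 1) × 308 = 5236 mm.

5236 mm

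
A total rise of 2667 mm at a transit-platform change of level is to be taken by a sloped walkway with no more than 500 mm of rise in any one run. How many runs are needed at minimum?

6 runs

At most 500 each: 2667/500 = 5.33, giving 6 ramp runs.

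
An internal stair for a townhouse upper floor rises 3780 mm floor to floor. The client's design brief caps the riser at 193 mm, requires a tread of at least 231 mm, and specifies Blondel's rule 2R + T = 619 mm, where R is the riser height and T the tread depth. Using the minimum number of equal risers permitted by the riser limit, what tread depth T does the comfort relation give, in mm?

241 mm

3780 / 193 = 19.59, so 20 risers are needed.
Riser R = 3780 / 20 = 189 mm, within the 193 mm limit.
From 2R + T = 619: T = 619 − 378 = 241 mm.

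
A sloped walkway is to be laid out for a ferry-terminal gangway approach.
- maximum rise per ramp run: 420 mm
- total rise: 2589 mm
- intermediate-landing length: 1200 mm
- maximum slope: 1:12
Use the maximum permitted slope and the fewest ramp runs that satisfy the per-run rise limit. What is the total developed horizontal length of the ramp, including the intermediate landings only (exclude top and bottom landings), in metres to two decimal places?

⌈2589/420⌉ = 7 ramp runs. That means 6 intermediate landings.
Horizontal run for 2589 mm of rise at 1:12 is 2589 × 12 = 31068 mm.
Intermediate landings: 6 × 1200 = 7200 mm.
Total developed length = 31068 + 7200 = 38268 mm.
= 38.27 m.

38.27 m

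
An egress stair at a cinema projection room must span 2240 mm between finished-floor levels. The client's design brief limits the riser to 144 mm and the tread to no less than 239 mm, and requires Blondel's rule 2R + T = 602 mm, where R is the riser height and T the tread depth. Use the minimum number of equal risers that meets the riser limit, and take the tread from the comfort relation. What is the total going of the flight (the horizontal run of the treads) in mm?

At most 144 each: 2240/144 = 15.56, giving 16 risers.
Riser R = 2240 / 16 = 140 mm, within the 144 mm limit.
Tread T = 602 − 2 × 140 = 322 mm (≥ 239 mm).
Going = (16 − 1) × 322 = 4830 mm.

4830 mm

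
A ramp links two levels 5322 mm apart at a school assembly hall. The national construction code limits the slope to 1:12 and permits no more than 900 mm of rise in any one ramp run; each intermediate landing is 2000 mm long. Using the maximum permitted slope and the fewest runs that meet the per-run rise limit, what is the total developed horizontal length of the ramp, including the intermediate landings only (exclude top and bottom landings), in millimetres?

5322 / 900 = 5.91, so 6 ramp runs are needed. That means 5 intermediate landings.
Ramp run (horizontal) at 1:12: 5322 × 12 = 63864 mm.
5 intermediate landings contribute 5 × 2000 = 10000 mm.
Total developed length = 63864 + 10000 = 73864 mm.

73864 mm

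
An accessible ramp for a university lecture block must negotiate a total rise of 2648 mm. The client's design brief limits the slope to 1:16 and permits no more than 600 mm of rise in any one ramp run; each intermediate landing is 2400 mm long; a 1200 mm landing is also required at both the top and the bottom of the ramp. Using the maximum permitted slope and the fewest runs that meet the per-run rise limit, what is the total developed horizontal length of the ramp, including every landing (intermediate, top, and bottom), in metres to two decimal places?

2648 / 600 = 4.413 → round up to 5 ramp runs. That means 4 intermediate landings.
Ramp run (horizontal) at 1:16: 2648 × 16 = 42368 mm.
4 intermediate landings contribute 4 × 2400 = 9600 mm.
Top and bottom landings: 2 × 1200 = 2400 mm.
Total = 42368 + 9600 + 2400 = 54368 mm.
= 54.37 m.

54.37 m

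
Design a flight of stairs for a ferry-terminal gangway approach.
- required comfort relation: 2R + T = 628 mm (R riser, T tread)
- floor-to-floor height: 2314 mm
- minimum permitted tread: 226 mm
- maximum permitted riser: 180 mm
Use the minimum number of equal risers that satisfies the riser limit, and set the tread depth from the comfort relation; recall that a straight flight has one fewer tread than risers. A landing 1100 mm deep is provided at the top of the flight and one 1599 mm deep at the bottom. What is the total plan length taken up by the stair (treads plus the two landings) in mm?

⌈2314/180⌉ = 13 risers.
R = 2314 ÷ 13 = 178 mm.
Tread T = 628 − 2 × 178 = 272 mm (≥ 226 mm).
Treads = 13 − 1 = 12; going = 12 × 272 = 3264 mm.
Add landings: 3264 + 1100 + 1599 = 5963 mm.

5963 mm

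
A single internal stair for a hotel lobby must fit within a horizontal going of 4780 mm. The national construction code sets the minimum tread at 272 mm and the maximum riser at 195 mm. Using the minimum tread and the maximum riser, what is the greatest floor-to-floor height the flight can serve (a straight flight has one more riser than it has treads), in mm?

4780 / 272 = 17.57, so 17 treads fit.
Risers = treads + 1 = 18.
Maximum height = 18 × 195 = 3510 mm.

3510 mm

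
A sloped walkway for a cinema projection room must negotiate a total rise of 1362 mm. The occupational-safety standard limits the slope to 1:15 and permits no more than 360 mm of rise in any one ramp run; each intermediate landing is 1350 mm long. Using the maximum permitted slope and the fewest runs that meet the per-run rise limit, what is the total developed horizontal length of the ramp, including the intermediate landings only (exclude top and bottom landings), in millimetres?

1362 / 360 = 3.783 → round up to 4 ramp runs. That means 3 intermediate landings.
Horizontal run for 1362 mm of rise at 1:15 is 1362 × 15 = 20430 mm.
Intermediate landings: 3 × 1350 = 4050 mm.
Total developed length = 20430 + 4050 = 24480 mm.

24480 mm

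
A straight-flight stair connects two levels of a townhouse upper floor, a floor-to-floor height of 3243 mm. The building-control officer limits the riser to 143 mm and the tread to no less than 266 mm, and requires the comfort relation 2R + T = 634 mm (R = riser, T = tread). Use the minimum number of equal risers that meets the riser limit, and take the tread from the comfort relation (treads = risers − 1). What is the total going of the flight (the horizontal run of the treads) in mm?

⌈3243/143⌉ = 23 risers.
Each riser is 3243/23 = 141 mm (≤ 143 mm).
From 2R + T = 634: T = 634 − 282 = 352 mm.
23 risers give 22 treads; going = 22 × 352 = 7744 mm.

7744 mm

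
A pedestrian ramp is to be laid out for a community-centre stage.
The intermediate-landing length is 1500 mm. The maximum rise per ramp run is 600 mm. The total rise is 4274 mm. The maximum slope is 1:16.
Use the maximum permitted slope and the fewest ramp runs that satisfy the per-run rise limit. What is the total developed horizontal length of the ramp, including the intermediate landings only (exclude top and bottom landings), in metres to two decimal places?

At most 600 each: 4274/600 = 7.12, giving 8 ramp runs. That means 7 intermediate landings.
Horizontal run for 4274 mm of rise at 1:16 is 4274 × 16 = 68384 mm.
Intermediate landings: 7 × 1500 = 10500 mm.
Developed length = 68384 + 10500 = 78884 mm.
= 78.88 m.

78.88 m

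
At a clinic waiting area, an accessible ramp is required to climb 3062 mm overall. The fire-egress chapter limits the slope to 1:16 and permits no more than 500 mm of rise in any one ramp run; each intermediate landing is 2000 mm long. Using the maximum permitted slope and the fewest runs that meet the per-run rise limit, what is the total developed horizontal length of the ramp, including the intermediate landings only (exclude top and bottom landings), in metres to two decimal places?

⌈3062/500⌉ = 7 ramp runs. That means 6 intermediate landings.
Horizontal run for 3062 mm of rise at 1:16 is 3062 × 16 = 48992 mm.
Intermediate landings: 6 × 2000 = 12000 mm.
Developed length = 48992 + 12000 = 60992 mm.
= 60.99 m.

60.99 m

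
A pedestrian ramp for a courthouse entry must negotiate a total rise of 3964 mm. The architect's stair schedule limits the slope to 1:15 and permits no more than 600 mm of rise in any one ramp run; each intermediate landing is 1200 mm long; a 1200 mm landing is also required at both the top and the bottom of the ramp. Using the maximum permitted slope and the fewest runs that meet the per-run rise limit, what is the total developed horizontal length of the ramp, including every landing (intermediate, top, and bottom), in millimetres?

69060 mm

⌈3964/600⌉ = 7 ramp runs. That means 6 intermediate landings.
Horizontal run for 3964 mm of rise at 1:15 is 3964 × 15 = 59460 mm.
Intermediate landings: 6 × 1200 = 7200 mm.
Top and bottom landings: 2 × 1200 = 2400 mm.
Total = 59460 + 7200 + 2400 = 69060 mm.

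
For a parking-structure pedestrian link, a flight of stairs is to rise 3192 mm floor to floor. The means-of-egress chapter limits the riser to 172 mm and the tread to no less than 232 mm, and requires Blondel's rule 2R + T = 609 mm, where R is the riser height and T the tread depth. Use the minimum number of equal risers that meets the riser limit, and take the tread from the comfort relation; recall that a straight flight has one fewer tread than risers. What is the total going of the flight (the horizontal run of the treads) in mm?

3192 / 172 = 18.56, so 19 risers are needed.
Riser R = 3192 / 19 = 168 mm, within the 172 mm limit.
From 2R + T = 609: T = 609 − 336 = 273 mm.
Treads = 19 − 1 = 18; going = 18 × 273 = 4914 mm.

4914 mm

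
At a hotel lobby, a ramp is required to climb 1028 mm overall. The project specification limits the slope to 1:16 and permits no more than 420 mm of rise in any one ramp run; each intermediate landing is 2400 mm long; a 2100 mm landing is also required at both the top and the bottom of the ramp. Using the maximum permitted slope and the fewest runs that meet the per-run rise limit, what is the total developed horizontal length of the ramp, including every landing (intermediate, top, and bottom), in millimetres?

⌈1028/420⌉ = 3 ramp runs. That means 2 intermediate landings.
Ramp run (horizontal) at 1:16: 1028 × 16 = 16448 mm.
Intermediate landings: 2 × 2400 = 4800 mm.
Top and bottom landings: 2 × 2100 = 4200 mm.
Total = 16448 + 4800 + 4200 = 25448 mm.

25448 mm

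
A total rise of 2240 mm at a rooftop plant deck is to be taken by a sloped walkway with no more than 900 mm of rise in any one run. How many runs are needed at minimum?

2240 / 900 = 2.49, so 3 ramp runs are needed.

3 runs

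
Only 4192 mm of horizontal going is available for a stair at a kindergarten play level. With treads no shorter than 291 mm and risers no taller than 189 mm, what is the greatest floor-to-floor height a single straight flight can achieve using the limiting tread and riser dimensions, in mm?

4192 / 291 = 14.41, so 14 treads fit.
Risers = treads + 1 = 15.
Maximum height = 15 × 189 = 2835 mm.

2835 mm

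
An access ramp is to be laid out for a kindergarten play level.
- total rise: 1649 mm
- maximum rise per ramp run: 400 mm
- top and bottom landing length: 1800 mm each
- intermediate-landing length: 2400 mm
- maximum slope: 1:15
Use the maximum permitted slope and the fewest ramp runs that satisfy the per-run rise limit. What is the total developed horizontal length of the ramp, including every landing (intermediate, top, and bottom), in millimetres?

37935 mm

⌈1649/400⌉ = 5 ramp runs. That means 4 intermediate landings.
Ramp run (horizontal) at 1:15: 1649 × 15 = 24735 mm.
4 intermediate landings contribute 4 × 2400 = 9600 mm.
Top and bottom landings: 2 × 1800 = 3600 mm.
Total = 24735 + 9600 + 3600 = 37935 mm.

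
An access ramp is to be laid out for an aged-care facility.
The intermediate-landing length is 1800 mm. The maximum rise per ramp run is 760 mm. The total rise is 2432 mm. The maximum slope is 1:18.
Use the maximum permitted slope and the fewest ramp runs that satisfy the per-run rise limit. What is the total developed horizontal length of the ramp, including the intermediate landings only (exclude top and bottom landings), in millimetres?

49176 mm

At most 760 each: 2432/760 = 3.20, giving 4 ramp runs. That means 3 intermediate landings.
Horizontal run for 2432 mm of rise at 1:18 is 2432 × 18 = 43776 mm.
3 intermediate landings contribute 3 × 1800 = 5400 mm.
Developed length = 43776 + 5400 = 49176 mm.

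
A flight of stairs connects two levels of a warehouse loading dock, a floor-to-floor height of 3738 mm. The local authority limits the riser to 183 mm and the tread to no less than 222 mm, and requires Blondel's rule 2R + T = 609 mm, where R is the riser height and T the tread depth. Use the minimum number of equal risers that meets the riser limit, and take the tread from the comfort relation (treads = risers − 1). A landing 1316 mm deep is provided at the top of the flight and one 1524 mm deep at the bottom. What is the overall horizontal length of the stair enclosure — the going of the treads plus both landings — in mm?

7900 mm

At most 183 each: 3738/183 = 20.43, giving 21 risers.
Riser R = 3738 / 21 = 178 mm, within the 183 mm limit.
Tread T = 609 − 2 × 178 = 253 mm (≥ 222 mm).
21 risers give 20 treads; going = 20 × 253 = 5060 mm.
Enclosure = 5060 + 1316 + 1524 = 7900 mm.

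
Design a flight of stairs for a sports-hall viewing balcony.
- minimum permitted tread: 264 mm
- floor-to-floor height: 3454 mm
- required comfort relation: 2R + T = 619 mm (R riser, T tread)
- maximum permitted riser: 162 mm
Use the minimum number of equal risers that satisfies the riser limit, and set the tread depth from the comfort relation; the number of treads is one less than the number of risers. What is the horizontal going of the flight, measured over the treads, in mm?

3454 / 162 = 21.32, so 22 risers are needed.
Riser R = 3454 / 22 = 157 mm, within the 162 mm limit.
T = 619 − 2·157 = 305 mm, which satisfies the 264 mm minimum.
Going = (22 − 1) × 305 = 6405 mm.

6405 mm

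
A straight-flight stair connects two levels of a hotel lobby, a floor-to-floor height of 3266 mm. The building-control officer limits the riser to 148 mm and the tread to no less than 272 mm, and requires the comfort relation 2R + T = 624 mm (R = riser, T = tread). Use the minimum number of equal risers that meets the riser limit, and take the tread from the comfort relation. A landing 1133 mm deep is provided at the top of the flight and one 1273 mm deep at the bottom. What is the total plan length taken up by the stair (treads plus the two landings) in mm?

⌈3266/148⌉ = 23 risers.
R = 3266 ÷ 23 = 142 mm.
From 2R + T = 624: T = 624 − 284 = 340 mm.
23 risers give 22 treads; going = 22 × 340 = 7480 mm.
Enclosure = 7480 + 1133 + 1273 = 9886 mm.

9886 mm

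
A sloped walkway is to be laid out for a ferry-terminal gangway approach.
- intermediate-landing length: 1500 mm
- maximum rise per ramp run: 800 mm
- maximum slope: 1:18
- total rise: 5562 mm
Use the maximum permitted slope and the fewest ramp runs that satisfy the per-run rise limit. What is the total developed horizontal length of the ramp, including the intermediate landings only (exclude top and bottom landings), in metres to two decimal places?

109.12 m

5562 / 800 = 6.952 → round up to 7 ramp runs. That means 6 intermediate landings.
Ramp run (horizontal) at 1:18: 5562 × 18 = 100116 mm.
Intermediate landings: 6 × 1500 = 9000 mm.
Developed length = 100116 + 9000 = 109116 mm.
= 109.12 m.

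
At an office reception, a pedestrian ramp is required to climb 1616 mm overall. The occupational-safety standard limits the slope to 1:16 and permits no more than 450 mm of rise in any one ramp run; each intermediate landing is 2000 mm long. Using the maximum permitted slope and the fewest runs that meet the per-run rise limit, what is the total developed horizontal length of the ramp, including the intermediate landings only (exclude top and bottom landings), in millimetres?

31856 mm

1616 / 450 = 3.591 → round up to 4 ramp runs. That means 3 intermediate landings.
Ramp run (horizontal) at 1:16: 1616 × 16 = 25856 mm.
Intermediate landings: 3 × 2000 = 6000 mm.
Developed length = 25856 + 6000 = 31856 mm.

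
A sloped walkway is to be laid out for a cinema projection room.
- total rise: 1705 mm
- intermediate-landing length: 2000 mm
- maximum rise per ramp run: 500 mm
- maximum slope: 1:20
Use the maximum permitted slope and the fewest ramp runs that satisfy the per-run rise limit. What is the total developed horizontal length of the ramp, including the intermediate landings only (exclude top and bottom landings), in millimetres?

1705 / 500 = 3.41, so 4 ramp runs are needed. That means 3 intermediate landings.
Horizontal run for 1705 mm of rise at 1:20 is 1705 × 20 = 34100 mm.
3 intermediate landings contribute 3 × 2000 = 6000 mm.
Total developed length = 34100 + 6000 = 40100 mm.

40100 mm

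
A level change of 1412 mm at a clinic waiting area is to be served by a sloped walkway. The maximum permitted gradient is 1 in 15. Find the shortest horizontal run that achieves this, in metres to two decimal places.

21.18 m

Run = rise × 15 = 1412 × 15 = 21180 mm.
21180 mm = 21.18 m.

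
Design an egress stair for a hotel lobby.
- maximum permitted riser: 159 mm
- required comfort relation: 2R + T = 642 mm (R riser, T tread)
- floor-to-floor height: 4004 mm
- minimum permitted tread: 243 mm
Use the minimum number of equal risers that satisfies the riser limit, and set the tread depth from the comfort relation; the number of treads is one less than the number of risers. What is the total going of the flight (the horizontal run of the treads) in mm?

8350 mm

⌈4004/159⌉ = 26 risers.
R = 4004 ÷ 26 = 154 mm.
Tread T = 642 − 2 × 154 = 334 mm (≥ 243 mm).
26 risers give 25 treads; going = 25 × 334 = 8350 mm.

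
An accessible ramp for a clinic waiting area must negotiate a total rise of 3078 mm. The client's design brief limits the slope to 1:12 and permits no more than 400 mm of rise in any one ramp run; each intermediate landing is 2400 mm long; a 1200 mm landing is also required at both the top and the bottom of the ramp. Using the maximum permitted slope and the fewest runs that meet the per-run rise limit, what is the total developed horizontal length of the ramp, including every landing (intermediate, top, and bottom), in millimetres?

At most 400 each: 3078/400 = 7.70, giving 8 ramp runs. That means 7 intermediate landings.
Horizontal run for 3078 mm of rise at 1:12 is 3078 × 12 = 36936 mm.
7 intermediate landings contribute 7 × 2400 = 16800 mm.
Top and bottom landings: 2 × 1200 = 2400 mm.
Total = 36936 + 16800 + 2400 = 56136 mm.

56136 mm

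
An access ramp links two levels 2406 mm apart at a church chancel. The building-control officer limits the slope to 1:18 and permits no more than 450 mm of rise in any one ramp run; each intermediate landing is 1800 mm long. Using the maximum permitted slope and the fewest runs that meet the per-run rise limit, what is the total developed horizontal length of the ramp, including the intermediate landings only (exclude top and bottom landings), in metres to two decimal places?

52.31 m

2406 / 450 = 5.35, so 6 ramp runs are needed. That means 5 intermediate landings.
Horizontal run for 2406 mm of rise at 1:18 is 2406 × 18 = 43308 mm.
5 intermediate landings contribute 5 × 1800 = 9000 mm.
Developed length = 43308 + 9000 = 52308 mm.
= 52.31 m.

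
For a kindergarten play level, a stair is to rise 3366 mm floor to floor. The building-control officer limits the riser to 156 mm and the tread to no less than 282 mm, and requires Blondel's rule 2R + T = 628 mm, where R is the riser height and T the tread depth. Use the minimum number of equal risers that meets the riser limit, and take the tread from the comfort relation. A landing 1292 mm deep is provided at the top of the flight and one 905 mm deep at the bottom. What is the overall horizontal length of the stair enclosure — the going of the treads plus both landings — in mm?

3366 / 156 = 21.58, so 22 risers are needed.
R = 3366 ÷ 22 = 153 mm.
From 2R + T = 628: T = 628 − 306 = 322 mm.
Treads = 22 − 1 = 21; going = 21 × 322 = 6762 mm.
Enclosure = 6762 + 1292 + 905 = 8959 mm.

8959 mm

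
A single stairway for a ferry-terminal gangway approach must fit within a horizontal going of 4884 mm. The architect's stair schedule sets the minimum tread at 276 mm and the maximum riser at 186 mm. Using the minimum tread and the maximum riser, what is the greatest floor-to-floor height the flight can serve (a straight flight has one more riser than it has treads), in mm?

4884 / 276 = 17.70, so 17 treads fit.
Risers = treads + 1 = 18.
Maximum height = 18 × 186 = 3348 mm.

3348 mm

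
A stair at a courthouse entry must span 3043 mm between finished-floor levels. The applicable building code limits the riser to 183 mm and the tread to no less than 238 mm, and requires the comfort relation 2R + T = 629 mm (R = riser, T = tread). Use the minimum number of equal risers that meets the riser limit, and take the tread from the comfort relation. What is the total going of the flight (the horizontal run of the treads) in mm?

4336 mm

⌈3043/183⌉ = 17 risers.
Each riser is 3043/17 = 179 mm (≤ 183 mm).
T = 629 − 2·179 = 271 mm, which satisfies the 238 mm minimum.
Treads = 17 − 1 = 16; going = 16 × 271 = 4336 mm.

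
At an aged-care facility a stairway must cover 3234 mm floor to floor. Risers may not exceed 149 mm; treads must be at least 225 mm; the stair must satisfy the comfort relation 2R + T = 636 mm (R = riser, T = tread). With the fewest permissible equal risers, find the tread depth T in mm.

342 mm

⌈3234/149⌉ = 22 risers.
Each riser is 3234/22 = 147 mm (≤ 149 mm).
Tread T = 636 − 2 × 147 = 342 mm (≥ 225 mm).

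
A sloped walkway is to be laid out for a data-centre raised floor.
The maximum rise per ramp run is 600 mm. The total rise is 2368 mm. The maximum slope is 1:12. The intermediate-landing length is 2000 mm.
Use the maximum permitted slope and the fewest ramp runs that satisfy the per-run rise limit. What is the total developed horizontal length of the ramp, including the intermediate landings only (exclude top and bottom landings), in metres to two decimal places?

34.42 m

2368 / 600 = 3.947 → round up to 4 ramp runs. That means 3 intermediate landings.
Horizontal run for 2368 mm of rise at 1:12 is 2368 × 12 = 28416 mm.
Intermediate landings: 3 × 2000 = 6000 mm.
Developed length = 28416 + 6000 = 34416 mm.
= 34.42 m.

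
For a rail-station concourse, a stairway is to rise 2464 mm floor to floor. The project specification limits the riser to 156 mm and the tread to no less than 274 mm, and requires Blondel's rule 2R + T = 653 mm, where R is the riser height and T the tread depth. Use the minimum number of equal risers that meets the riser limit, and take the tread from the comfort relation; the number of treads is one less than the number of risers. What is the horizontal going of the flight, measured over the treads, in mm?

2464 / 156 = 15.79, so 16 risers are needed.
R = 2464 ÷ 16 = 154 mm.
Tread T = 653 − 2 × 154 = 345 mm (≥ 274 mm).
16 risers give 15 treads; going = 15 × 345 = 5175 mm.

5175 mm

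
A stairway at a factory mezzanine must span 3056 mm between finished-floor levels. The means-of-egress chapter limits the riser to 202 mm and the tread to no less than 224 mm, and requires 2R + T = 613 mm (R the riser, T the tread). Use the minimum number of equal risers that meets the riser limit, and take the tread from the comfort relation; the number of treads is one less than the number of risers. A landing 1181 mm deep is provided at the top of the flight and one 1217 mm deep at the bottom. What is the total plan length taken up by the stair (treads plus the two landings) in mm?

3056 / 202 = 15.129 → round up to 16 risers.
R = 3056 ÷ 16 = 191 mm.
T = 613 − 2·191 = 231 mm, which satisfies the 224 mm minimum.
Treads = 16 − 1 = 15; going = 15 × 231 = 3465 mm.
Add landings: 3465 + 1181 + 1217 = 5863 mm.

5863 mm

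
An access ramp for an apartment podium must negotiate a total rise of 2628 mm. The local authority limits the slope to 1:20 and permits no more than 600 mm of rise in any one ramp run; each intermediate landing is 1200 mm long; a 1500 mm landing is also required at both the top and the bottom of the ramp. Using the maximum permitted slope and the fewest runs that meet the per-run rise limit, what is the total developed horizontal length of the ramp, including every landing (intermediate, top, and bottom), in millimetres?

60360 mm

2628 / 600 = 4.38, so 5 ramp runs are needed. That means 4 intermediate landings.
Ramp run (horizontal) at 1:20: 2628 × 20 = 52560 mm.
4 intermediate landings contribute 4 × 1200 = 4800 mm.
Top and bottom landings: 2 × 1500 = 3000 mm.
Total = 52560 + 4800 + 3000 = 60360 mm.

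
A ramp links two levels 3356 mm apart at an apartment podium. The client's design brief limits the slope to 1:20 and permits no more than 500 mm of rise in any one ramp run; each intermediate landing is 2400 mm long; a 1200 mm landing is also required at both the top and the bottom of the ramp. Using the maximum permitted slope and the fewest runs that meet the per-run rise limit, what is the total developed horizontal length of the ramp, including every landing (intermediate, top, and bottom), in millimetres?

83920 mm

3356 / 500 = 6.71, so 7 ramp runs are needed. That means 6 intermediate landings.
Horizontal run for 3356 mm of rise at 1:20 is 3356 × 20 = 67120 mm.
6 intermediate landings contribute 6 × 2400 = 14400 mm.
Top and bottom landings: 2 × 1200 = 2400 mm.
Total = 67120 + 14400 + 2400 = 83920 mm.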